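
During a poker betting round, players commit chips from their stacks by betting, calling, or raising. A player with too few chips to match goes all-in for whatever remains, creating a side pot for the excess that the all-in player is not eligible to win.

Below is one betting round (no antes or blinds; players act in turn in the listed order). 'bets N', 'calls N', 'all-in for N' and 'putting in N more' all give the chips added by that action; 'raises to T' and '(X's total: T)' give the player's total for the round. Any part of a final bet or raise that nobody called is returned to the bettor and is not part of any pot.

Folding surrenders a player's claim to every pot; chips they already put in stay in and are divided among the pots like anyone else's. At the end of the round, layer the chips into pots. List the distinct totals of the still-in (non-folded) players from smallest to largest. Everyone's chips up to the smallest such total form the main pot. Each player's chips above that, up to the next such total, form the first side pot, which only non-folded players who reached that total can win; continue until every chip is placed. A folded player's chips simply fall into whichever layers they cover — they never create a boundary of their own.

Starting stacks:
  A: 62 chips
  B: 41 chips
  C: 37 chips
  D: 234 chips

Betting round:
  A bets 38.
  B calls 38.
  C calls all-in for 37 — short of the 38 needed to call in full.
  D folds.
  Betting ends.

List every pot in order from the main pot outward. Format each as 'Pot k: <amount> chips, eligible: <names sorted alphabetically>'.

Contributions: A=38, B=38, C=37
Folded: D
Pot levels (distinct totals of non-folded players): 37, 38
Layer 1-37: 37 each from A, B, C = 37*3 = 111 chips; eligible A, B, C
Layer 38-38: 1 each from A, B = 1*2 = 2 chips; eligible A, B

Pot 1: 111 chips, eligible: A, B, C
Pot 2: 2 chips, eligible: A, B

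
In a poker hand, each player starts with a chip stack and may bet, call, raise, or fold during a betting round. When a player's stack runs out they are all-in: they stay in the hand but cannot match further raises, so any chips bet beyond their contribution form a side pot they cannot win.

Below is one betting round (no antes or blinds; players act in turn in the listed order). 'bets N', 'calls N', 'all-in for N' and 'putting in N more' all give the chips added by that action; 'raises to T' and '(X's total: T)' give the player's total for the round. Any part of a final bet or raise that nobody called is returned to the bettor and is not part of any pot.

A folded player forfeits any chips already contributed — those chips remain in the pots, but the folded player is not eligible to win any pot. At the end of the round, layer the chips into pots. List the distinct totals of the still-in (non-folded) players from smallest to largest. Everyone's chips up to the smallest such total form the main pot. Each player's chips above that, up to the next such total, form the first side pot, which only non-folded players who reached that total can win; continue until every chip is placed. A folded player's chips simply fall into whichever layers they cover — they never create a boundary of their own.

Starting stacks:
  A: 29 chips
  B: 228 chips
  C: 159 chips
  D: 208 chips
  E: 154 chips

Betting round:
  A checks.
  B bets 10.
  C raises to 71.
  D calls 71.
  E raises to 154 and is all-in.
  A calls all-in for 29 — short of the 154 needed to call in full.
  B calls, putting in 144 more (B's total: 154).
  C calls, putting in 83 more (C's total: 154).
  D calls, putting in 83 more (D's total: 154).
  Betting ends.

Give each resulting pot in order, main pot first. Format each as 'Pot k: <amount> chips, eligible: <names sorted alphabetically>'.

Pot 1: 145 chips, eligible: A, B, C, D, E
Pot 2: 500 chips, eligible: B, C, D, E

Derivation:
Contributions: A=29, B=154, C=154, D=154, E=154
Pot levels (distinct totals of non-folded players): 29, 154
Layer 1-29: 29 each from A, B, C, D, E = 29*5 = 145 chips; eligible A, B, C, D, E
Layer 30-154: 125 each from B, C, D, E = 125*4 = 500 chips; eligible B, C, D, E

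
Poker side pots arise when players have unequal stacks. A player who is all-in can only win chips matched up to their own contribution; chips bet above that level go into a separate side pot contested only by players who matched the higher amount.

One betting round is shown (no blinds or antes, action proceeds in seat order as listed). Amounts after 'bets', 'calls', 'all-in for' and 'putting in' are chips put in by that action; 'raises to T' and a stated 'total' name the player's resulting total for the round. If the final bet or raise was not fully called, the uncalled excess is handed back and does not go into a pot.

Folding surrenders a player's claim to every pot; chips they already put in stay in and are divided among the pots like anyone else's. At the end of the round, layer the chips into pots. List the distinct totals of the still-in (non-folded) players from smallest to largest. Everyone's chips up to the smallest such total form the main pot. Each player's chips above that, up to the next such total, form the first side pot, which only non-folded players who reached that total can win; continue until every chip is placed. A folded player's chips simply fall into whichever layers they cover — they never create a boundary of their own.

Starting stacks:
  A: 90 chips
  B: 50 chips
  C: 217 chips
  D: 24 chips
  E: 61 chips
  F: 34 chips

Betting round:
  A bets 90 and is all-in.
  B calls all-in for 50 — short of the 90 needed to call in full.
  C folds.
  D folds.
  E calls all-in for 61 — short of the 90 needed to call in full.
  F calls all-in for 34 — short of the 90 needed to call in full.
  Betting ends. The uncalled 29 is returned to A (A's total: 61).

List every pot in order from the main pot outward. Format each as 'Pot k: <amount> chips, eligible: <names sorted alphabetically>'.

Pot 1: 136 chips, eligible: A, B, E, F
Pot 2: 48 chips, eligible: A, B, E
Pot 3: 22 chips, eligible: A, E

Derivation:
Contributions (after 29 returned to A): A=61, B=50, E=61, F=34
Folded: C, D
Pot levels (distinct totals of non-folded players): 34, 50, 61
Layer 1-34: 34 each from A, B, E, F = 34*4 = 136 chips; eligible A, B, E, F
Layer 35-50: 16 each from A, B, E = 16*3 = 48 chips; eligible A, B, E
Layer 51-61: 11 each from A, E = 11*2 = 22 chips; eligible A, E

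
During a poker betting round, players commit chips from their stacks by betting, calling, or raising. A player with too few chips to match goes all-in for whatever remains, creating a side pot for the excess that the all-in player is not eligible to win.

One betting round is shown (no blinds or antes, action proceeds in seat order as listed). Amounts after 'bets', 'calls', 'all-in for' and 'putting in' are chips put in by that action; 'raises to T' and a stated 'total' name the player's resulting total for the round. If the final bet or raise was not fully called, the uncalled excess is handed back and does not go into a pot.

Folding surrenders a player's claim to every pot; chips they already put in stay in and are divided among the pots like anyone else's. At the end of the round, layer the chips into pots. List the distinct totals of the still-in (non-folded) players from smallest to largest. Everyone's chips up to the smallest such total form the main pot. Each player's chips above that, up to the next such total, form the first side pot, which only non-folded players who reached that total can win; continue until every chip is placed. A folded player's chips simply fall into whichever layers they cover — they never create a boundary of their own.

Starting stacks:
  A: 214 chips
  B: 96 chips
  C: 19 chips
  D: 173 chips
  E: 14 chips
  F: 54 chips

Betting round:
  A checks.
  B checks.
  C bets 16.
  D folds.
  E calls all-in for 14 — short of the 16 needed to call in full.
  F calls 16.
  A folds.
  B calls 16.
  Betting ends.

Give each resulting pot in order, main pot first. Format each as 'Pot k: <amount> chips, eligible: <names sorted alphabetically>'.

Pot 1: 56 chips, eligible: B, C, E, F
Pot 2: 6 chips, eligible: B, C, F

Derivation:
Contributions: B=16, C=16, E=14, F=16
Folded: A, D
Pot levels (distinct totals of non-folded players): 14, 16
Layer 1-14: 14 each from B, C, E, F = 14*4 = 56 chips; eligible B, C, E, F
Layer 15-16: 2 each from B, C, F = 2*3 = 6 chips; eligible B, C, F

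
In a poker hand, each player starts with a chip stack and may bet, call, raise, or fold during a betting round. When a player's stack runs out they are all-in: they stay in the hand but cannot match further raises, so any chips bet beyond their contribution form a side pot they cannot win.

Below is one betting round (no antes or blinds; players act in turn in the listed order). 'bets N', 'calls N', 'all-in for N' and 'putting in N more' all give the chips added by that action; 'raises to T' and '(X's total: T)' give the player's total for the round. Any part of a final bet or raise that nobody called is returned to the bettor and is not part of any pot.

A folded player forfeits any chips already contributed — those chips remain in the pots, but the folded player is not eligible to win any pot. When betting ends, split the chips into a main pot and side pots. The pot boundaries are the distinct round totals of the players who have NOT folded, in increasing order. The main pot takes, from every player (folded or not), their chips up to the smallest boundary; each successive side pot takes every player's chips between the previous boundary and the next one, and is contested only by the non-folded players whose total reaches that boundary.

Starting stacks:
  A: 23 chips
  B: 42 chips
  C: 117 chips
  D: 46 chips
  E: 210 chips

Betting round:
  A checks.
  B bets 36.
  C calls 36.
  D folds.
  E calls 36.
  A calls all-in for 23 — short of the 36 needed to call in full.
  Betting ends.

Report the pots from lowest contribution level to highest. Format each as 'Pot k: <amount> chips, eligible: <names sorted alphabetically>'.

Pot 1: 92 chips, eligible: A, B, C, E
Pot 2: 39 chips, eligible: B, C, E

Derivation:
Contributions: A=23, B=36, C=36, E=36
Folded: D
Pot levels (distinct totals of non-folded players): 23, 36
Layer 1-23: 23 each from A, B, C, E = 23*4 = 92 chips; eligible A, B, C, E
Layer 24-36: 13 each from B, C, E = 13*3 = 39 chips; eligible B, C, E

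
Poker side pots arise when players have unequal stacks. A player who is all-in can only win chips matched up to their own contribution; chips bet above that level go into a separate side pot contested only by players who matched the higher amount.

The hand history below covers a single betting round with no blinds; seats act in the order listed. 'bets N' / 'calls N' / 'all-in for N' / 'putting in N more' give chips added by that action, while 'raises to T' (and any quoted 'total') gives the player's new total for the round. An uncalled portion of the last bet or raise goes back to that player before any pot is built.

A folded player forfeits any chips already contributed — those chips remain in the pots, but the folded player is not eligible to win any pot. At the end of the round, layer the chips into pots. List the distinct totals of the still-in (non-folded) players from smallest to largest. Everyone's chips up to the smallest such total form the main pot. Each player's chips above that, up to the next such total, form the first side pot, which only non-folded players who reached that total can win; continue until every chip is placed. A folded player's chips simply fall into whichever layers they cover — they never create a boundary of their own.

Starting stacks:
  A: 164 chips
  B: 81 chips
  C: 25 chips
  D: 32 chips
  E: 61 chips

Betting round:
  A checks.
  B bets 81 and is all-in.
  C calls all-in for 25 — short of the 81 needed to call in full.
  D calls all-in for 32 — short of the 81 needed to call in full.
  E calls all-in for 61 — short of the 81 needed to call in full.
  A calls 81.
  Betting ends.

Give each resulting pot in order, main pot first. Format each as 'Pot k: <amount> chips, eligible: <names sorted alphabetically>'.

Contributions: A=81, B=81, C=25, D=32, E=61
Pot levels (distinct totals of non-folded players): 25, 32, 61, 81
Layer 1-25: 25 each from A, B, C, D, E = 25*5 = 125 chips; eligible A, B, C, D, E
Layer 26-32: 7 each from A, B, D, E = 7*4 = 28 chips; eligible A, B, D, E
Layer 33-61: 29 each from A, B, E = 29*3 = 87 chips; eligible A, B, E
Layer 62-81: 20 each from A, B = 20*2 = 40 chips; eligible A, B

Pot 1: 125 chips, eligible: A, B, C, D, E
Pot 2: 28 chips, eligible: A, B, D, E
Pot 3: 87 chips, eligible: A, B, E
Pot 4: 40 chips, eligible: A, B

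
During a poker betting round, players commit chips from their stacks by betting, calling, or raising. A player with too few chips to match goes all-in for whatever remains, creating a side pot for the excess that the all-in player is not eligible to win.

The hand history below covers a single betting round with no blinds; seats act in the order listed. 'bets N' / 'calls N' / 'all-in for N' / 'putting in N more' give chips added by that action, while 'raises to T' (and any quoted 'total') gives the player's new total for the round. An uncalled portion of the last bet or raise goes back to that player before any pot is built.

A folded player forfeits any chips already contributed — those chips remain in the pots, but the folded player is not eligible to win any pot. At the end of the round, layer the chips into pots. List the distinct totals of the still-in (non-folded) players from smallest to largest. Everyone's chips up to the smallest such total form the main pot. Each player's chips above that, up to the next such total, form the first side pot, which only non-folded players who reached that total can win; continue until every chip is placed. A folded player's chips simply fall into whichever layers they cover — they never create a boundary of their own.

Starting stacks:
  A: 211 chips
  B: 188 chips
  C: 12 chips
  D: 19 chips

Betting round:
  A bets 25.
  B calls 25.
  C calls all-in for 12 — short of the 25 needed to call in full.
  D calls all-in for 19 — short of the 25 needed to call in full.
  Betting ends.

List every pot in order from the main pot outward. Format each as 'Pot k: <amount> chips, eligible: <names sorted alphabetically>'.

Pot 1: 48 chips, eligible: A, B, C, D
Pot 2: 21 chips, eligible: A, B, D
Pot 3: 12 chips, eligible: A, B

Derivation:
Contributions: A=25, B=25, C=12, D=19
Pot levels (distinct totals of non-folded players): 12, 19, 25
Layer 1-12: 12 each from A, B, C, D = 12*4 = 48 chips; eligible A, B, C, D
Layer 13-19: 7 each from A, B, D = 7*3 = 21 chips; eligible A, B, D
Layer 20-25: 6 each from A, B = 6*2 = 12 chips; eligible A, B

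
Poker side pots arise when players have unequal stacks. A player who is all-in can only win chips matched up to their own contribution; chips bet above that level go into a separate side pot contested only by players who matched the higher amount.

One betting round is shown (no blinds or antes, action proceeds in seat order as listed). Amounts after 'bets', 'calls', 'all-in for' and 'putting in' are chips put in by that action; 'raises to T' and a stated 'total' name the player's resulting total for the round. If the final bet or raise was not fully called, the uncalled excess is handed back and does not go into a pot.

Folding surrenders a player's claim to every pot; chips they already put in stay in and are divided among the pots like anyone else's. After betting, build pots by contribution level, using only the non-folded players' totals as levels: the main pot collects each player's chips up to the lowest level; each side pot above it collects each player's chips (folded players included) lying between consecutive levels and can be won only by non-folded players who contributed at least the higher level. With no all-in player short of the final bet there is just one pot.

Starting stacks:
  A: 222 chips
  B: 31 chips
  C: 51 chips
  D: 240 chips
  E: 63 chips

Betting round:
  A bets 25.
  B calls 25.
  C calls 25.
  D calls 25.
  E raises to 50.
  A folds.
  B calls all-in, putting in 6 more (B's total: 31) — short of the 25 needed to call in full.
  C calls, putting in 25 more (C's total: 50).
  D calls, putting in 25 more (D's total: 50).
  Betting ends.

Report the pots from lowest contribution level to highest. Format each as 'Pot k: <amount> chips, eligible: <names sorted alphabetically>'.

Pot 1: 149 chips, eligible: B, C, D, E
Pot 2: 57 chips, eligible: C, D, E

Derivation:
Contributions: A=25, B=31, C=50, D=50, E=50
Folded: A
Pot levels (distinct totals of non-folded players): 31, 50
Layer 1-31: A 25 + B 31 + C 31 + D 31 + E 31 = 149 chips; eligible B, C, D, E
Layer 32-50: 19 each from C, D, E = 19*3 = 57 chips; eligible C, D, E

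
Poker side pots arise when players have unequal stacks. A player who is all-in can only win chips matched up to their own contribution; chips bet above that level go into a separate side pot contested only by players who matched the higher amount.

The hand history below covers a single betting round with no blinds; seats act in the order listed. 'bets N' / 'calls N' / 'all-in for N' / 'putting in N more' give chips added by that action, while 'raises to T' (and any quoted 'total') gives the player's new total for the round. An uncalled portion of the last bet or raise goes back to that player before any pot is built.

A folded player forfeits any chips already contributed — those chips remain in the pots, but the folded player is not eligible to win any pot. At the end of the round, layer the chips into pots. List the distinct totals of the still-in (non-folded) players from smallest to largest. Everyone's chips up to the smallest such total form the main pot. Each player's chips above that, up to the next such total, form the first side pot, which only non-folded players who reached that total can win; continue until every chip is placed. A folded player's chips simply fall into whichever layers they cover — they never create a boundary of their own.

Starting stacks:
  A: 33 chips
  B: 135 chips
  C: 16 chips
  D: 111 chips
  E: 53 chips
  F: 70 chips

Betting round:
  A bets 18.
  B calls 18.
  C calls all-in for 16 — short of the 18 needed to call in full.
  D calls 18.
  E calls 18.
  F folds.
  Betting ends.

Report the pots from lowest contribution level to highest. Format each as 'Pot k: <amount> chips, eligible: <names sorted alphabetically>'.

Pot 1: 80 chips, eligible: A, B, C, D, E
Pot 2: 8 chips, eligible: A, B, D, E

Derivation:
Contributions: A=18, B=18, C=16, D=18, E=18
Folded: F
Pot levels (distinct totals of non-folded players): 16, 18
Layer 1-16: 16 each from A, B, C, D, E = 16*5 = 80 chips; eligible A, B, C, D, E
Layer 17-18: 2 each from A, B, D, E = 2*4 = 8 chips; eligible A, B, D, E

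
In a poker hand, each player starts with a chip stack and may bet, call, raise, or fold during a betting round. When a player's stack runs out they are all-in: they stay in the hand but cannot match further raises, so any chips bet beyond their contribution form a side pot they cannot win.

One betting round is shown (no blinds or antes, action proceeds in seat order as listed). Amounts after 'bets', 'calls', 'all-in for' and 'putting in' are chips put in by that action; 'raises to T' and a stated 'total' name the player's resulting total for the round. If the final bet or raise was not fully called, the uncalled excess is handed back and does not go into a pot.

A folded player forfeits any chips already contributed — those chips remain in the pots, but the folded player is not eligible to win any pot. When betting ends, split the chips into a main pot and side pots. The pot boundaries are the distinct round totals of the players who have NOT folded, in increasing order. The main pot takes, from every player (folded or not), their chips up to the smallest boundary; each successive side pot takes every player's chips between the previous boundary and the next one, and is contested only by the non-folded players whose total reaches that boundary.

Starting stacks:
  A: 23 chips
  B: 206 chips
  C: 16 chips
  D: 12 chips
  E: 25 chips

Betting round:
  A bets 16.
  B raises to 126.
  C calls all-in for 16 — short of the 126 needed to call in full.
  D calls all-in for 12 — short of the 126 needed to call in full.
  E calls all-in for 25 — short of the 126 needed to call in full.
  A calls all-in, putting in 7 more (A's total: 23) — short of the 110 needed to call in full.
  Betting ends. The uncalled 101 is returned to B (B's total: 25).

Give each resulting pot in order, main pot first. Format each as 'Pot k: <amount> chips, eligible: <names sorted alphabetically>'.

Pot 1: 60 chips, eligible: A, B, C, D, E
Pot 2: 16 chips, eligible: A, B, C, E
Pot 3: 21 chips, eligible: A, B, E
Pot 4: 4 chips, eligible: B, E

Derivation:
Contributions (after 101 returned to B): A=23, B=25, C=16, D=12, E=25
Pot levels (distinct totals of non-folded players): 12, 16, 23, 25
Layer 1-12: 12 each from A, B, C, D, E = 12*5 = 60 chips; eligible A, B, C, D, E
Layer 13-16: 4 each from A, B, C, E = 4*4 = 16 chips; eligible A, B, C, E
Layer 17-23: 7 each from A, B, E = 7*3 = 21 chips; eligible A, B, E
Layer 24-25: 2 each from B, E = 2*2 = 4 chips; eligible B, E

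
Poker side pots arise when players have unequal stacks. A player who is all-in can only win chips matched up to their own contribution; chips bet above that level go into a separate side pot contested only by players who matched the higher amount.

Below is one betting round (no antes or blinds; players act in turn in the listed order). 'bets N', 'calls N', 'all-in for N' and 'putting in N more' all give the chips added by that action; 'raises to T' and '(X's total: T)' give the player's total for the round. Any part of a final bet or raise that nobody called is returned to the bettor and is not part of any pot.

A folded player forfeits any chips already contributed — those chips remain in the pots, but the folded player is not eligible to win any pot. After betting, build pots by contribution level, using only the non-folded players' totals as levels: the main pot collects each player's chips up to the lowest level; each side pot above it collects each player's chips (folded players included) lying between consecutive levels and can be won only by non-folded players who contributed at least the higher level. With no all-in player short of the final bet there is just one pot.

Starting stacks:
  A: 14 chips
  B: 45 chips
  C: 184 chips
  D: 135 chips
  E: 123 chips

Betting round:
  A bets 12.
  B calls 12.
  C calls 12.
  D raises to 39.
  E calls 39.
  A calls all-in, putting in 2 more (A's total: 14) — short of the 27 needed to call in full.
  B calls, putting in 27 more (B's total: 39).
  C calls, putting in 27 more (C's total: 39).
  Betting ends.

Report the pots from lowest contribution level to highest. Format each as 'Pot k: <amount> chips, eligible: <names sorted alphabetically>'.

Pot 1: 70 chips, eligible: A, B, C, D, E
Pot 2: 100 chips, eligible: B, C, D, E

Derivation:
Contributions: A=14, B=39, C=39, D=39, E=39
Pot levels (distinct totals of non-folded players): 14, 39
Layer 1-14: 14 each from A, B, C, D, E = 14*5 = 70 chips; eligible A, B, C, D, E
Layer 15-39: 25 each from B, C, D, E = 25*4 = 100 chips; eligible B, C, D, E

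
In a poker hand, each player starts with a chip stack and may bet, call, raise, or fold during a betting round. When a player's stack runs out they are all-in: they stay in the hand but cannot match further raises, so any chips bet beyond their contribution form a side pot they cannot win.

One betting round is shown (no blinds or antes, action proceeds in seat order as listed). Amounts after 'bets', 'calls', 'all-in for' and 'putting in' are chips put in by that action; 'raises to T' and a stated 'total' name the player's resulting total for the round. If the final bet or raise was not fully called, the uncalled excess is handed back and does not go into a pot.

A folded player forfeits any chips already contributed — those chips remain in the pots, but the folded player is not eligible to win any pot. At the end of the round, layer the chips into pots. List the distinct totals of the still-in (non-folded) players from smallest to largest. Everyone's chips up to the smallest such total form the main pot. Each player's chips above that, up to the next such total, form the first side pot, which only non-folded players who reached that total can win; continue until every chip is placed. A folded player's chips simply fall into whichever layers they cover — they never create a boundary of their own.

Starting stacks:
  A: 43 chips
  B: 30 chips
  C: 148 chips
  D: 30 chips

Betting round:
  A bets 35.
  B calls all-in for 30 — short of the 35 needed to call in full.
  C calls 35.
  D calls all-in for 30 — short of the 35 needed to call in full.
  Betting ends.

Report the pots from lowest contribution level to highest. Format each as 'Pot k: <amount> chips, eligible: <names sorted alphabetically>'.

Contributions: A=35, B=30, C=35, D=30
Pot levels (distinct totals of non-folded players): 30, 35
Layer 1-30: 30 each from A, B, C, D = 30*4 = 120 chips; eligible A, B, C, D
Layer 31-35: 5 each from A, C = 5*2 = 10 chips; eligible A, C

Pot 1: 120 chips, eligible: A, B, C, D
Pot 2: 10 chips, eligible: A, C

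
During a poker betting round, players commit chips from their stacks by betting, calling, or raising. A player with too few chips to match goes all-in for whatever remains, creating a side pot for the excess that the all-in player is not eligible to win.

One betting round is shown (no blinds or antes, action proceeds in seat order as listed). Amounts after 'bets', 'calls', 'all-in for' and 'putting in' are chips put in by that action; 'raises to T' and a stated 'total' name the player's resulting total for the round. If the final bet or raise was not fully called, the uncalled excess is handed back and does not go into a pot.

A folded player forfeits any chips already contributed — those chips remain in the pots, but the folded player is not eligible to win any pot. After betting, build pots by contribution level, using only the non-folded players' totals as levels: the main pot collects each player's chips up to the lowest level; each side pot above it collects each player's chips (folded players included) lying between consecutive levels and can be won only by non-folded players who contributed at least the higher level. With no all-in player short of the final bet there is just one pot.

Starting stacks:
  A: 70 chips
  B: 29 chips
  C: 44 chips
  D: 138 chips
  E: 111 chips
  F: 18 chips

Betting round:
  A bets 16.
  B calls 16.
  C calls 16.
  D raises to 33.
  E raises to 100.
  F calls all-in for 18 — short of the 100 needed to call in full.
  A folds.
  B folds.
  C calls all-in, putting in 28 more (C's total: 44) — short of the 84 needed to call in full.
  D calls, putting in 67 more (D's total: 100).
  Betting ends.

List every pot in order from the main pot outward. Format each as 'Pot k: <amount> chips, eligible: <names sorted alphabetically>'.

Pot 1: 104 chips, eligible: C, D, E, F
Pot 2: 78 chips, eligible: C, D, E
Pot 3: 112 chips, eligible: D, E

Derivation:
Contributions: A=16, B=16, C=44, D=100, E=100, F=18
Folded: A, B
Pot levels (distinct totals of non-folded players): 18, 44, 100
Layer 1-18: A 16 + B 16 + C 18 + D 18 + E 18 + F 18 = 104 chips; eligible C, D, E, F
Layer 19-44: 26 each from C, D, E = 26*3 = 78 chips; eligible C, D, E
Layer 45-100: 56 each from D, E = 56*2 = 112 chips; eligible D, E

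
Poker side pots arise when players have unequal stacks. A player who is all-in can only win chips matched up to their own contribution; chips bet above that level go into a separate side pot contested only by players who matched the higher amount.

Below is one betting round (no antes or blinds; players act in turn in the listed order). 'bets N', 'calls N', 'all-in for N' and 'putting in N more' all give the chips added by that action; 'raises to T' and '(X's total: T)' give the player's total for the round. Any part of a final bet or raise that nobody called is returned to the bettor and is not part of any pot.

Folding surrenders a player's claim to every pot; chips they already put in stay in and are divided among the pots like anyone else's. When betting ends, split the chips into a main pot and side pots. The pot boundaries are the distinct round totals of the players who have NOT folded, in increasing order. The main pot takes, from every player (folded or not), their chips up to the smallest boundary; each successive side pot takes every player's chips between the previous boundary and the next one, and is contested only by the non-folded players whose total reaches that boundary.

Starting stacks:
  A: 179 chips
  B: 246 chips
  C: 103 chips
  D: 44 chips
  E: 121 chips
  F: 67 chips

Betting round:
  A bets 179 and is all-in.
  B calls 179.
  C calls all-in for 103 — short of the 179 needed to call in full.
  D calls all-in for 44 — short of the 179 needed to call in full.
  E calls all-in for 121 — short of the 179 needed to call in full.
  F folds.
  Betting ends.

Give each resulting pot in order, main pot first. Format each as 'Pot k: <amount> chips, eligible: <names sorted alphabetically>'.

Contributions: A=179, B=179, C=103, D=44, E=121
Folded: F
Pot levels (distinct totals of non-folded players): 44, 103, 121, 179
Layer 1-44: 44 each from A, B, C, D, E = 44*5 = 220 chips; eligible A, B, C, D, E
Layer 45-103: 59 each from A, B, C, E = 59*4 = 236 chips; eligible A, B, C, E
Layer 104-121: 18 each from A, B, E = 18*3 = 54 chips; eligible A, B, E
Layer 122-179: 58 each from A, B = 58*2 = 116 chips; eligible A, B

Pot 1: 220 chips, eligible: A, B, C, D, E
Pot 2: 236 chips, eligible: A, B, C, E
Pot 3: 54 chips, eligible: A, B, E
Pot 4: 116 chips, eligible: A, B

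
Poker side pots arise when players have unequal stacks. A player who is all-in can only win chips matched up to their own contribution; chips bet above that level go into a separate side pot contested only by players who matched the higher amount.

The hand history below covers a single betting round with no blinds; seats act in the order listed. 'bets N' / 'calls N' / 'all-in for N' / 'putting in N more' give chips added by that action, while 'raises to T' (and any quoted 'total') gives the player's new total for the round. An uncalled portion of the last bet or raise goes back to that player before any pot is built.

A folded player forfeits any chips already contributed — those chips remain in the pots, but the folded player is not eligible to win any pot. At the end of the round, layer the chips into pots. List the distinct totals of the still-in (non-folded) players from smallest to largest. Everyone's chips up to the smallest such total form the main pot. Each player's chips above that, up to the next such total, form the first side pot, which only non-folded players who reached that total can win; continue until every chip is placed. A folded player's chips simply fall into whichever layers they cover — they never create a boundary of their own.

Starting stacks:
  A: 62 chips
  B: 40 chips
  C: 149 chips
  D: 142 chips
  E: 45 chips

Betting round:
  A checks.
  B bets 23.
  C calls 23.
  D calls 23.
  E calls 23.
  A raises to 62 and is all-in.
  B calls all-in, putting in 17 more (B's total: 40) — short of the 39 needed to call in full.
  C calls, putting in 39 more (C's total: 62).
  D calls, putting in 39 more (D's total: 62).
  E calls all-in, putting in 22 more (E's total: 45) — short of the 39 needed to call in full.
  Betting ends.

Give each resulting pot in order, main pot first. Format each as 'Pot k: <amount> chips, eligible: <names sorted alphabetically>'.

Pot 1: 200 chips, eligible: A, B, C, D, E
Pot 2: 20 chips, eligible: A, C, D, E
Pot 3: 51 chips, eligible: A, C, D

Derivation:
Contributions: A=62, B=40, C=62, D=62, E=45
Pot levels (distinct totals of non-folded players): 40, 45, 62
Layer 1-40: 40 each from A, B, C, D, E = 40*5 = 200 chips; eligible A, B, C, D, E
Layer 41-45: 5 each from A, C, D, E = 5*4 = 20 chips; eligible A, C, D, E
Layer 46-62: 17 each from A, C, D = 17*3 = 51 chips; eligible A, C, D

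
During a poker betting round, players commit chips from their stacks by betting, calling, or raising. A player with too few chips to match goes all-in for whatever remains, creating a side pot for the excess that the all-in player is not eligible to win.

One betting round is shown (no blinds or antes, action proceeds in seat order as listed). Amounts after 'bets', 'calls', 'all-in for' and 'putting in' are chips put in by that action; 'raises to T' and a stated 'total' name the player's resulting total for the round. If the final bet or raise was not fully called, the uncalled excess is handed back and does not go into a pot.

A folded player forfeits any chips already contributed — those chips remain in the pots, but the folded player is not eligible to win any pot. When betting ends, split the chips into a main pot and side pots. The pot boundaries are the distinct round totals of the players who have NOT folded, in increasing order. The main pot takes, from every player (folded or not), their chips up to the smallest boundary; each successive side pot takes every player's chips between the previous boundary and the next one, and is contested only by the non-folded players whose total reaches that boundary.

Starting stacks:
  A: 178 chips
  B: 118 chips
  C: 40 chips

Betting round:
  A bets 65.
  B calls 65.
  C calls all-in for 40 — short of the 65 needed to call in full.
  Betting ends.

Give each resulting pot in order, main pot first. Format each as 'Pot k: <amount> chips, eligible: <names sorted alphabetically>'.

Pot 1: 120 chips, eligible: A, B, C
Pot 2: 50 chips, eligible: A, B

Derivation:
Contributions: A=65, B=65, C=40
Pot levels (distinct totals of non-folded players): 40, 65
Layer 1-40: 40 each from A, B, C = 40*3 = 120 chips; eligible A, B, C
Layer 41-65: 25 each from A, B = 25*2 = 50 chips; eligible A, B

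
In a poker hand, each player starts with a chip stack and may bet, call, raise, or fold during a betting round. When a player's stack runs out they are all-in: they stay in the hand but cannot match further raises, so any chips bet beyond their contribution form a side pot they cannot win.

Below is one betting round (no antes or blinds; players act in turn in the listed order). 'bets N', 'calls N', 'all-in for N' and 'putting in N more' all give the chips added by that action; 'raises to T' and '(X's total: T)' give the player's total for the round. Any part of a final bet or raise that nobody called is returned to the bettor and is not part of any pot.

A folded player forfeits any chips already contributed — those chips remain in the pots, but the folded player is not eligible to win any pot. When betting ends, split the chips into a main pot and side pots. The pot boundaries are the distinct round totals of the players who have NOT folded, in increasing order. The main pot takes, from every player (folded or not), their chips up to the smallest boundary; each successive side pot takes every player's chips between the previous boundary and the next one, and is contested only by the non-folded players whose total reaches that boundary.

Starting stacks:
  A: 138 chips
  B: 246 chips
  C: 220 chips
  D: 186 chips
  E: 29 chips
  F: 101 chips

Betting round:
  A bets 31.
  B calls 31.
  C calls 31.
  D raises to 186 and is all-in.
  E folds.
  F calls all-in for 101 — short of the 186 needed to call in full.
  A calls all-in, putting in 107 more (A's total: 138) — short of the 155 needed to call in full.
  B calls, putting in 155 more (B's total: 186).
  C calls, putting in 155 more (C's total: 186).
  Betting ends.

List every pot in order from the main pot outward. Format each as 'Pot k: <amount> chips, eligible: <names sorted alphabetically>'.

Pot 1: 505 chips, eligible: A, B, C, D, F
Pot 2: 148 chips, eligible: A, B, C, D
Pot 3: 144 chips, eligible: B, C, D

Derivation:
Contributions: A=138, B=186, C=186, D=186, F=101
Folded: E
Pot levels (distinct totals of non-folded players): 101, 138, 186
Layer 1-101: 101 each from A, B, C, D, F = 101*5 = 505 chips; eligible A, B, C, D, F
Layer 102-138: 37 each from A, B, C, D = 37*4 = 148 chips; eligible A, B, C, D
Layer 139-186: 48 each from B, C, D = 48*3 = 144 chips; eligible B, C, D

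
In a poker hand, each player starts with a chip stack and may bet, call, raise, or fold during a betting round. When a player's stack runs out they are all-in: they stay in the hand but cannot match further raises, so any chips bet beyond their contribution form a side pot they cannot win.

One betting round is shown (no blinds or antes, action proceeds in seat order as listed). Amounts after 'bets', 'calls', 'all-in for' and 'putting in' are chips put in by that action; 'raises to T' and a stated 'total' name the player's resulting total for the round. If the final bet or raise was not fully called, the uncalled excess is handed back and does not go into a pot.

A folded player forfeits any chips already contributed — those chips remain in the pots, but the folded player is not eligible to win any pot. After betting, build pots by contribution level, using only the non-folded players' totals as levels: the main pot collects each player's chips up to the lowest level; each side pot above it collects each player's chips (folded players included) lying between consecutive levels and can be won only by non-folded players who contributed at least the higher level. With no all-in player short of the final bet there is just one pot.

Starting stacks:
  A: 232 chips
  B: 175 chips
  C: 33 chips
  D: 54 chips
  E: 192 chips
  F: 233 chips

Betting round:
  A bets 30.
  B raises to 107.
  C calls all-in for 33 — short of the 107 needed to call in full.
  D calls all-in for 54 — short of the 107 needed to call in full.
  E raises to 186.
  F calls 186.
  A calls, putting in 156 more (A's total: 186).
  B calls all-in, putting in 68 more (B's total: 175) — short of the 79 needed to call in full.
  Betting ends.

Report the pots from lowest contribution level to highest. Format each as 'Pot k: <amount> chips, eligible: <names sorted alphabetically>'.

Pot 1: 198 chips, eligible: A, B, C, D, E, F
Pot 2: 105 chips, eligible: A, B, D, E, F
Pot 3: 484 chips, eligible: A, B, E, F
Pot 4: 33 chips, eligible: A, E, F

Derivation:
Contributions: A=186, B=175, C=33, D=54, E=186, F=186
Pot levels (distinct totals of non-folded players): 33, 54, 175, 186
Layer 1-33: 33 each from A, B, C, D, E, F = 33*6 = 198 chips; eligible A, B, C, D, E, F
Layer 34-54: 21 each from A, B, D, E, F = 21*5 = 105 chips; eligible A, B, D, E, F
Layer 55-175: 121 each from A, B, E, F = 121*4 = 484 chips; eligible A, B, E, F
Layer 176-186: 11 each from A, E, F = 11*3 = 33 chips; eligible A, E, F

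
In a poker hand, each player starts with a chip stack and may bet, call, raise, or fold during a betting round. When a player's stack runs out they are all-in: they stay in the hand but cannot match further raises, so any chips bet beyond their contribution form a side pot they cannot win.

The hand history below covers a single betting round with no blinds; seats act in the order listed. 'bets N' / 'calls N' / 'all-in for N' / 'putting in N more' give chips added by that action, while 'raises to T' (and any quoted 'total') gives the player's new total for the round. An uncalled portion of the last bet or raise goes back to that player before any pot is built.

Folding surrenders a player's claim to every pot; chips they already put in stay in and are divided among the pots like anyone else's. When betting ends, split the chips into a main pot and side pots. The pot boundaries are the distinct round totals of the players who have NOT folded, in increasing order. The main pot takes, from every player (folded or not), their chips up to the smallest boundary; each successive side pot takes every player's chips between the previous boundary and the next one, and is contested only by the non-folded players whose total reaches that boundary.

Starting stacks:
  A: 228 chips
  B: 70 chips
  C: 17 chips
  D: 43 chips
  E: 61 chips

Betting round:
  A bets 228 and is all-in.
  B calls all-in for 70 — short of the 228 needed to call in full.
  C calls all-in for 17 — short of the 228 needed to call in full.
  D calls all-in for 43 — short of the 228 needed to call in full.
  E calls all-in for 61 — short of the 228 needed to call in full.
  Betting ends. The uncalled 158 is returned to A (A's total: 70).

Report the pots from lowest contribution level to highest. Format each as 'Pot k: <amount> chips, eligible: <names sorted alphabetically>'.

Contributions (after 158 returned to A): A=70, B=70, C=17, D=43, E=61
Pot levels (distinct totals of non-folded players): 17, 43, 61, 70
Layer 1-17: 17 each from A, B, C, D, E = 17*5 = 85 chips; eligible A, B, C, D, E
Layer 18-43: 26 each from A, B, D, E = 26*4 = 104 chips; eligible A, B, D, E
Layer 44-61: 18 each from A, B, E = 18*3 = 54 chips; eligible A, B, E
Layer 62-70: 9 each from A, B = 9*2 = 18 chips; eligible A, B

Pot 1: 85 chips, eligible: A, B, C, D, E
Pot 2: 104 chips, eligible: A, B, D, E
Pot 3: 54 chips, eligible: A, B, E
Pot 4: 18 chips, eligible: A, B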